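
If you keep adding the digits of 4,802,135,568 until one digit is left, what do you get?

6

4+8+0+2+1+3+5+5+6+8 = 42
4+2 = 6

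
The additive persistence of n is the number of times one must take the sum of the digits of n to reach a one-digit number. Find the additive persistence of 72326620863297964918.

72326620863297964918 → 100 → 1 (2 steps)

2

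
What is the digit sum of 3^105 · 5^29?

3^105 · 5^29 = 23327160168044036895383159543023625252137356967896781861782073974609375
Sum of its 71 digits: 324.

324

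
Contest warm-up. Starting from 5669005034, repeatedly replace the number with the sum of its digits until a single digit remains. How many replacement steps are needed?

5669005034 → 38 → 11 → 2 (3 steps)

3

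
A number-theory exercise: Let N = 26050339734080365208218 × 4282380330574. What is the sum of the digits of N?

142

26050339734080365208218 × 4282380330574 = 111557462481996081614251247181457132
Sum of its 36 digits: 142.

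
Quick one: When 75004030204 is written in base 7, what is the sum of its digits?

75004030204 in base 7 is 5263445510665.
Digit sum: 5+2+6+3+4+4+5+5+1+0+6+6+5 = 52.

52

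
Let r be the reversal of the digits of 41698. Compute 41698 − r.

-47916

Reverse of 41698 is 89614.
41698 − 89614 = -47916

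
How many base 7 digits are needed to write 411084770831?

411084770831 in base 7 is 41462030620100, which has 14 digits.

14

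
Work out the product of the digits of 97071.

0

9×7×0×7×1 = 0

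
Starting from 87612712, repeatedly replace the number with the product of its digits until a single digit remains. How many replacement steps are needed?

87612712 → 9408 → 0 (2 steps)

2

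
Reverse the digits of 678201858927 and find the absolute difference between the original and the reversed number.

Reverse of 678201858927 is 729858102876.
|678201858927 − 729858102876| = 51656243949

51656243949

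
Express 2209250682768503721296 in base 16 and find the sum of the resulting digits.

2209250682768503721296 in base 16 is 77C3831EDDBDDDCD50.
Digit sum: 7+7+12+3+8+3+1+14+13+13+11+13+13+13+12+13+5+0 = 161.

161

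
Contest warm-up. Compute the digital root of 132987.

1+3+2+9+8+7 = 30
3+0 = 3
(Equivalently, 132987 mod 9 = 3.)

3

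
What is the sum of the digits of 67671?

27

6+7+6+7+1 = 27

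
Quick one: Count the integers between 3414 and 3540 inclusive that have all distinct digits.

69

The integers in [3414, 3540] that have all distinct digits: 3415, 3416, 3417, 3418, 3419, 3420, …, 3529, 3540.
69 qualify.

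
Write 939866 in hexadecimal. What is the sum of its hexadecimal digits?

41

939866 in base 16 is E575A.
Digit sum: 14+5+7+5+10 = 41.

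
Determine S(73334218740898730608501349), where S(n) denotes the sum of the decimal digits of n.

113

7+3+3+3+4+2+1+8+7+4+0+8+9+8+7+3+0+6+0+8+5+0+1+3+4+9 = 113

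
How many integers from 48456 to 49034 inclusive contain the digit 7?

193

The integers in [48456, 49034] that contain the digit 7: 48457, 48467, 48470, 48471, 48472, 48473, …, 49017, 49027.
193 qualify.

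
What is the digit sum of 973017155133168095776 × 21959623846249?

127

973017155133168095776 × 21959623846249 = 21367090722671680693157220330344224
Sum of its 35 digits: 127.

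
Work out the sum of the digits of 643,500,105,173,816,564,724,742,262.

6+4+3+5+0+0+1+0+5+1+7+3+8+1+6+5+6+4+7+2+4+7+4+2+2+6+2 = 101

101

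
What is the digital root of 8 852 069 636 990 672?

5

8+8+5+2+0+6+9+6+3+6+9+9+0+6+7+2 = 86
8+6 = 14
1+4 = 5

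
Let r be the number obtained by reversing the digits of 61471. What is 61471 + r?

78887

Reverse of 61471 is 17416.
61471 + 17416 = 78887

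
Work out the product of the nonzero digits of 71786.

7×1×7×8×6 = 2352

2352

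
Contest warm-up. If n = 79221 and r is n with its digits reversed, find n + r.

91518

Reverse of 79221 is 12297.
79221 + 12297 = 91518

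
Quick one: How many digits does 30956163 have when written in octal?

9

30956163 in base 8 is 166055203, which has 9 digits.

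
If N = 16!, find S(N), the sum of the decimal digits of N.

16! = 20922789888000
Sum of its 14 digits: 63.

63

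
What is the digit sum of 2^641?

2^641 = 9124881235244390437282343211400582649786457014497119861158385035798550334417354773011825622634742799557284619147188814621377409442750875996505322639444428376503989348720529900165748384493207552
Sum of its 193 digits: 869.

869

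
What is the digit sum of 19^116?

730

19^116 = 21647996574289685086692139606814337872670938048246423714137638341596811832804732305889577051859944405866803626665074447934234936055113996999844585681
Sum of its 149 digits: 730.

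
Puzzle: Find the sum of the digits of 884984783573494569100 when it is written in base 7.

884984783573494569100 in base 7 is 4422305243515302536163502.
Digit sum: 4+4+2+2+3+0+5+2+4+3+5+1+5+3+0+2+5+3+6+1+6+3+5+0+2 = 76.

76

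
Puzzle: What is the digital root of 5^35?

2

The digital root of n equals n mod 9 (or 9 when 9 | n), so we need 5^35 mod 9.
5^35 ≡ 2 (mod 9), so the digital root is 2.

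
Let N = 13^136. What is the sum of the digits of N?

13^136 = 31354213678733635911164650912479057287232380108133268143361865784085839771102774695632601950948771908816812831552943801338010611629529997455360988164641
Sum of its 152 digits: 670.

670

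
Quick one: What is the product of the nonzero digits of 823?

8×2×3 = 48

48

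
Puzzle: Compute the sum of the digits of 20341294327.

2+0+3+4+1+2+9+4+3+2+7 = 37

37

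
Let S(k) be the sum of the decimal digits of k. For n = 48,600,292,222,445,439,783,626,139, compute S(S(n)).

3

First digit sum: 111.
1+1+1 = 3.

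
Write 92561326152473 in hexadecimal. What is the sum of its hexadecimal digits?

83

92561326152473 in base 16 is 542F1CF71B19.
Digit sum: 5+4+2+15+1+12+15+7+1+11+1+9 = 83.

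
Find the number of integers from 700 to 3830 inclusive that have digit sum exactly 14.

The integers in [700, 3830] that have digit sum exactly 14: 707, 716, 725, 734, 743, 752, …, 3821, 3830.
235 qualify.

235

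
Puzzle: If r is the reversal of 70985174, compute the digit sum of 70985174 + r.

28

Reversal of 70985174 is 47158907; 70985174 + 47158907 = 118144081.
Digit sum of 118144081: 1+1+8+1+4+4+0+8+1 = 28.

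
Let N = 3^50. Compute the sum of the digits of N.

144

3^50 = 717897987691852588770249
Sum of its 24 digits: 144.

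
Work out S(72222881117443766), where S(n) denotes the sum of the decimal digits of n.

7+2+2+2+2+8+8+1+1+1+7+4+4+3+7+6+6 = 71

71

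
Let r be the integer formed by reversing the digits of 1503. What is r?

Reversing 1503 gives 3051.

3051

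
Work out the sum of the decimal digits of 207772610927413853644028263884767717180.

173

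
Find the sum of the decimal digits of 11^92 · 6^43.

11^92 · 6^43 = 1856225784366326396137985187675221386388835186593216921797884327588647882211615092705377375494756054724879701113425722531681140736
Sum of its 130 digits: 612.

612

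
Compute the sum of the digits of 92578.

31

9+2+5+7+8 = 31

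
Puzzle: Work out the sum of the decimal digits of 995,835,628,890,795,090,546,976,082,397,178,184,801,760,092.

9+9+5+8+3+5+6+2+8+8+9+0+7+9+5+0+9+0+5+4+6+9+7+6+0+8+2+3+9+7+1+7+8+1+8+4+8+0+1+7+6+0+0+9+2 = 230

230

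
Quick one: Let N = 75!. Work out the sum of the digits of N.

75! = 24809140811395398091946477116594033660926243886570122837795894512655842677572867409443815424000000000000000000
Sum of its 110 digits: 432.

432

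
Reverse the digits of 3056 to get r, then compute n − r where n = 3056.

Reverse of 3056 is 6503.
3056 − 6503 = -3447

-3447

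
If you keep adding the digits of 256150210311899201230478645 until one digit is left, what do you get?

2+5+6+1+5+0+2+1+0+3+1+1+8+9+9+2+0+1+2+3+0+4+7+8+6+4+5 = 95
9+5 = 14
1+4 = 5

5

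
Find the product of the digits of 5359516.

5×3×5×9×5×1×6 = 20250

20250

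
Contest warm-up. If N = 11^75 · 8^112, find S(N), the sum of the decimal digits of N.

800

11^75 · 8^112 = 178045060667648879004377910398960415795365642361146474224340333605004759244919460942869220501451449557907091565626217925357830146904446386866246107694531964675170743034813387636736
Sum of its 180 digits: 800.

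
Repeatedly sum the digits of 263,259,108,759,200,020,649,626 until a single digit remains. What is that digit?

4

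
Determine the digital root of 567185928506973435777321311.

5+6+7+1+8+5+9+2+8+5+0+6+9+7+3+4+3+5+7+7+7+3+2+1+3+1+1 = 125
1+2+5 = 8

8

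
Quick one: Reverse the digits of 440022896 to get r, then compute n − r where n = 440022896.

Reverse of 440022896 is 698220044.
440022896 − 698220044 = -258197148

-258197148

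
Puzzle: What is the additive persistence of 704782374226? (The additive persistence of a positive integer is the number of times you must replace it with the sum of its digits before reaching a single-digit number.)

2

704782374226 → 52 → 7 (2 steps)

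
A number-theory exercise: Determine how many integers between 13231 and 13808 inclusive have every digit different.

The integers in [13231, 13808] that have every digit different: 13240, 13245, 13246, 13247, 13248, 13249, …, 13806, 13807.
209 qualify.

209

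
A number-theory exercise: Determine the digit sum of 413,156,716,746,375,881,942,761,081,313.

4+1+3+1+5+6+7+1+6+7+4+6+3+7+5+8+8+1+9+4+2+7+6+1+0+8+1+3+1+3 = 128

128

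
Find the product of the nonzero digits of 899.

8×9×9 = 648

648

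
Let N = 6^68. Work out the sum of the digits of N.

6^68 = 82089011515213367907186323883068205046425814529212416
Sum of its 53 digits: 207.

207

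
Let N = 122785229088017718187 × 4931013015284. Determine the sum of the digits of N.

122785229088017718187 × 4931013015284 = 605455562717642953991696235770108
Sum of its 33 digits: 155.

155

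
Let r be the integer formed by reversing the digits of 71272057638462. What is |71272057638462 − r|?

44788382611245

Reverse of 71272057638462 is 26483675027217.
|71272057638462 − 26483675027217| = 44788382611245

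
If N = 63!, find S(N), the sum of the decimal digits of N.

333

63! = 1982608315404440064116146708361898137544773690227268628106279599612729753600000000000000
Sum of its 88 digits: 333.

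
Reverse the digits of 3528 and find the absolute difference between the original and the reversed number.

4725

Reverse of 3528 is 8253.
|3528 − 8253| = 4725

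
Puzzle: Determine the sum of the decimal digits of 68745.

6+8+7+4+5 = 30

30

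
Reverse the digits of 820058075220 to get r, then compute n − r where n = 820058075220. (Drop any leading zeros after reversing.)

797487225192

Reverse of 820058075220 is 22570850028.
820058075220 − 22570850028 = 797487225192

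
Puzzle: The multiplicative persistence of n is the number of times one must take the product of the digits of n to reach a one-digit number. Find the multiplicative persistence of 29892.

3

29892 → 2592 → 180 → 0 (3 steps)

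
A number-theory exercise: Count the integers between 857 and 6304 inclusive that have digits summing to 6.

The integers in [857, 6304] that have digits summing to 6: 1005, 1014, 1023, 1032, 1041, 1050, …, 5100, 6000.
56 qualify.

56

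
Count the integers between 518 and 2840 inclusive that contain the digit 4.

602

The integers in [518, 2840] that contain the digit 4: 524, 534, 540, 541, 542, 543, …, 2834, 2840.
602 qualify.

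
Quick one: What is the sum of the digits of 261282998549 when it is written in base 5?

37

261282998549 in base 5 is 13240101421423144.
Digit sum: 1+3+2+4+0+1+0+1+4+2+1+4+2+3+1+4+4 = 37.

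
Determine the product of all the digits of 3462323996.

3×4×6×2×3×2×3×9×9×6 = 1259712

1259712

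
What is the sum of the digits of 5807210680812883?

67

5+8+0+7+2+1+0+6+8+0+8+1+2+8+8+3 = 67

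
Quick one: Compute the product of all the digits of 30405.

0

3×0×4×0×5 = 0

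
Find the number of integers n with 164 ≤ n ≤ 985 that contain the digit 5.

The integers in [164, 985] that contain the digit 5: 165, 175, 185, 195, 205, 215, …, 975, 985.
236 qualify.

236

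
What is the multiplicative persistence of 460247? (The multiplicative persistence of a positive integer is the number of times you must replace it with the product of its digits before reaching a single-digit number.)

1

460247 → 0 (1 step)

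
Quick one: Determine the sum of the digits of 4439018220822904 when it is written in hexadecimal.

79

4439018220822904 in base 16 is FC54378342178.
Digit sum: 15+12+5+4+3+7+8+3+4+2+1+7+8 = 79.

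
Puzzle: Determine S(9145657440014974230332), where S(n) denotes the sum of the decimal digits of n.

83

9+1+4+5+6+5+7+4+4+0+0+1+4+9+7+4+2+3+0+3+3+2 = 83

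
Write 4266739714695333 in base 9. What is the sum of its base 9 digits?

4266739714695333 in base 9 is 22645238884806586.
Digit sum: 2+2+6+4+5+2+3+8+8+8+4+8+0+6+5+8+6 = 85.

85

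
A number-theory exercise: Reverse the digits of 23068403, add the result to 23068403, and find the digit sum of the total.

Reversal of 23068403 is 30486032; 23068403 + 30486032 = 53554435.
Digit sum of 53554435: 5+3+5+5+4+4+3+5 = 34.

34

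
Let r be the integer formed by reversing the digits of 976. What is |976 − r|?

297

Reverse of 976 is 679.
|976 − 679| = 297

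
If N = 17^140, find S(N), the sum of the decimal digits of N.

775

17^140 = 18316774253714359260286652104797592498875155815140577826476924073024514250498449856229541717239796857646419378217258155071767922120354084555470472992660057764443072350571201
Sum of its 173 digits: 775.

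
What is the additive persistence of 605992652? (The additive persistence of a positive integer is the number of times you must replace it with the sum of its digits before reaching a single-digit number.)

2

605992652 → 44 → 8 (2 steps)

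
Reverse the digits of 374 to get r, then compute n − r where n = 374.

-99

Reverse of 374 is 473.
374 − 473 = -99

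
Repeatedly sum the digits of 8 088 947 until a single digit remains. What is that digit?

8+0+8+8+9+4+7 = 44
4+4 = 8

8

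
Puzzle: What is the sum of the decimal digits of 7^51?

217

7^51 = 12589255298531885026341962383987545444758743
Sum of its 44 digits: 217.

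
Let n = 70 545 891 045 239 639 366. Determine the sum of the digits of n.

7+0+5+4+5+8+9+1+0+4+5+2+3+9+6+3+9+3+6+6 = 95

95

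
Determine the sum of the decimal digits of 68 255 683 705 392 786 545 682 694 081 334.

158

6+8+2+5+5+6+8+3+7+0+5+3+9+2+7+8+6+5+4+5+6+8+2+6+9+4+0+8+1+3+3+4 = 158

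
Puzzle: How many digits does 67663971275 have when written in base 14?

67663971275 in base 14 is 33BC689935, which has 10 digits.

10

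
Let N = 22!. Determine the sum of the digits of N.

72

22! = 1124000727777607680000
Sum of its 22 digits: 72.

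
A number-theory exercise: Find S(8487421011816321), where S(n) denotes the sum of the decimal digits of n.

8+4+8+7+4+2+1+0+1+1+8+1+6+3+2+1 = 57

57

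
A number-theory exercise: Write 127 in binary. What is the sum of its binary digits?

127 in base 2 is 1111111.
Digit sum: 1+1+1+1+1+1+1 = 7.

7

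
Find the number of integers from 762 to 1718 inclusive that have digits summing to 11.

The integers in [762, 1718] that have digits summing to 11: 803, 812, 821, 830, 902, 911, …, 1703, 1712.
63 qualify.

63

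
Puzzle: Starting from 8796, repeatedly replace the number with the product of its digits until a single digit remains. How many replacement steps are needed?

2

8796 → 3024 → 0 (2 steps)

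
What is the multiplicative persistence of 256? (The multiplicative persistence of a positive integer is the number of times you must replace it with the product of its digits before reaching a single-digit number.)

256 → 60 → 0 (2 steps)

2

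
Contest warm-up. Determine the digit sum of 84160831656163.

58

8+4+1+6+0+8+3+1+6+5+6+1+6+3 = 58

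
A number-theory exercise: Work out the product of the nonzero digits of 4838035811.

4×8×3×8×3×5×8×1×1 = 92160

92160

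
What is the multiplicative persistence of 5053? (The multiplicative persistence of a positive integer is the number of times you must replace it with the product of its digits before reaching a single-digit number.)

1

5053 → 0 (1 step)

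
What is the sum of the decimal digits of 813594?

30

8+1+3+5+9+4 = 30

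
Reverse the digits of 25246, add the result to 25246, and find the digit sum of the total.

38

Reversal of 25246 is 64252; 25246 + 64252 = 89498.
Digit sum of 89498: 8+9+4+9+8 = 38.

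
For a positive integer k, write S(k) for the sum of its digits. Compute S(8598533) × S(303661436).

1312

S(8598533) = 8+5+9+8+5+3+3 = 41.
S(303661436) = 3+0+3+6+6+1+4+3+6 = 32.
41 · 32 = 1312.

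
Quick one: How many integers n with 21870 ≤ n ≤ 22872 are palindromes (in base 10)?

10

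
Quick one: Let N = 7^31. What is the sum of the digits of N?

115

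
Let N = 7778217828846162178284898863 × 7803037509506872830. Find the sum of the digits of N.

7778217828846162178284898863 × 7803037509506872830 = 60693725475601712951117920974206683499952592290
Sum of its 47 digits: 216.

216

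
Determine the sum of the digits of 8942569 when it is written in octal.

8942569 in base 8 is 42071751.
Digit sum: 4+2+0+7+1+7+5+1 = 27.

27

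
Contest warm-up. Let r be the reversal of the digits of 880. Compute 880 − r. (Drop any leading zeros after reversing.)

792

Reverse of 880 is 88.
880 − 88 = 792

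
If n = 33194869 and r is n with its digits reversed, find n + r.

130044002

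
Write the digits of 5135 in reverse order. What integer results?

5315

Reversing 5135 gives 5315.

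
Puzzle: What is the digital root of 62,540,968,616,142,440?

5

6+2+5+4+0+9+6+8+6+1+6+1+4+2+4+4+0 = 68
6+8 = 14
1+4 = 5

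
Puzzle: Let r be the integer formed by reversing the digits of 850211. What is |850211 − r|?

738153

Reverse of 850211 is 112058.
|850211 − 112058| = 738153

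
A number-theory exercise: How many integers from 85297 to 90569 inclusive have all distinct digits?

1417

The integers in [85297, 90569] that have all distinct digits: 85297, 85301, 85302, 85304, 85306, 85307, …, 90567, 90568.
1417 qualify.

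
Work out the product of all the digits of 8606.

0

8×6×0×6 = 0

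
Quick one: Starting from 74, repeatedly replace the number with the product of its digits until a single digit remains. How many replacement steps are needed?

3

74 → 28 → 16 → 6 (3 steps)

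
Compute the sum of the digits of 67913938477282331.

83

6+7+9+1+3+9+3+8+4+7+7+2+8+2+3+3+1 = 83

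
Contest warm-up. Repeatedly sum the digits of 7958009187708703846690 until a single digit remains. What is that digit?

7+9+5+8+0+0+9+1+8+7+7+0+8+7+0+3+8+4+6+6+9+0 = 112
1+1+2 = 4

4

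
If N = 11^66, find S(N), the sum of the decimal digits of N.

11^66 = 539407797827634189900210968137750826278309533633974732577186113975161
Sum of its 69 digits: 325.

325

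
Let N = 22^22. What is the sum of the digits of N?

22^22 = 341427877364219557396646723584
Sum of its 30 digits: 148.

148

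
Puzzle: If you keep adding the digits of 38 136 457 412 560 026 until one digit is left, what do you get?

9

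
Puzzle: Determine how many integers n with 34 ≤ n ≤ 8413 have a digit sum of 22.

The integers in [34, 8413] that have a digit sum of 22: 499, 589, 598, 679, 688, 697, …, 8383, 8392.
416 qualify.

416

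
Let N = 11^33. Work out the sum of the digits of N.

143

11^33 = 23225154419887808141001767796309131
Sum of its 35 digits: 143.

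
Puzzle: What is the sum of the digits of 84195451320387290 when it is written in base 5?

46

84195451320387290 in base 5 is 1201241131233301004343130.
Digit sum: 1+2+0+1+2+4+1+1+3+1+2+3+3+3+0+1+0+0+4+3+4+3+1+3+0 = 46.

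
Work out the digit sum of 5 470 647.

33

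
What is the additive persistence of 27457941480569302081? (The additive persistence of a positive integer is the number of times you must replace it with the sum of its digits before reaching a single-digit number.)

3

27457941480569302081 → 85 → 13 → 4 (3 steps)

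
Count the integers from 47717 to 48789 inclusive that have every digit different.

The integers in [47717, 48789] that have every digit different: 47801, 47802, 47803, 47805, 47806, 47809, …, 48765, 48769.
372 qualify.

372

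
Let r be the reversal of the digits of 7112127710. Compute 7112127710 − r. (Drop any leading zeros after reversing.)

Reverse of 7112127710 is 177212117.
7112127710 − 177212117 = 6934915593

6934915593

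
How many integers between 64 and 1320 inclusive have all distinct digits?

The integers in [64, 1320] that have all distinct digits: 64, 65, 67, 68, 69, 70, …, 1309, 1320.
800 qualify.

800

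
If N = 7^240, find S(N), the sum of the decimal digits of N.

883

7^240 = 66608492302838911021713765791814421069079103012931658889164468964901207541173687670269511691107472378038502210283706856995686326012802152312116599627177597482714257624217684587282234064499666923475344001
Sum of its 203 digits: 883.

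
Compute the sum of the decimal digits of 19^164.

901

19^164 = 519505986227533122395248392988286500575252194082801279728692779929495781114277396136194446051622132054760018811243018942399204440572980969561737703534807394884260146537331201533499630602758070400236079600991121
Sum of its 210 digits: 901.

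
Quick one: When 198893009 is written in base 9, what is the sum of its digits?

198893009 in base 9 is 455223822.
Digit sum: 4+5+5+2+2+3+8+2+2 = 33.

33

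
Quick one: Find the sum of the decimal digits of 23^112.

23^112 = 326225296085076848858563718410654151141615809040251066152384713871881795025767501189475562573468813548293606123684644644648419337255273771887086042216321
Sum of its 153 digits: 670.

670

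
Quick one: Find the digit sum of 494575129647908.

4+9+4+5+7+5+1+2+9+6+4+7+9+0+8 = 80

80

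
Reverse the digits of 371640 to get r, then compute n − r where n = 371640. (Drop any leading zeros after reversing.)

Reverse of 371640 is 46173.
371640 − 46173 = 325467

325467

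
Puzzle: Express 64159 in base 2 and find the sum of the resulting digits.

64159 in base 2 is 1111101010011111.
Digit sum: 1+1+1+1+1+0+1+0+1+0+0+1+1+1+1+1 = 12.

12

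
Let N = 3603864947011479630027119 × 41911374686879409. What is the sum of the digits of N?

3603864947011479630027119 × 41911374686879409 = 151042934115108929986509659040072152692671
Sum of its 42 digits: 174.

174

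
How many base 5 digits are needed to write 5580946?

5580946 in base 5 is 2412042241, which has 10 digits.

10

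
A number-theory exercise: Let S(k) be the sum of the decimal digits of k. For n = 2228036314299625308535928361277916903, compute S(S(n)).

First digit sum: 161.
1+6+1 = 8.

8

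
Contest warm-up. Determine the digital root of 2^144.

1

The digital root of n equals n mod 9 (or 9 when 9 | n), so we need 2^144 mod 9.
2^144 ≡ 1 (mod 9), so the digital root is 1.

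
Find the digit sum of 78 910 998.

51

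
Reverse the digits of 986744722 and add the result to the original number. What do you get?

1214192411

Reverse of 986744722 is 227447689.
986744722 + 227447689 = 1214192411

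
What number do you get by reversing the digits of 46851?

15864

Reversing 46851 gives 15864.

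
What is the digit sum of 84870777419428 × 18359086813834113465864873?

84870777419428 × 18359086813834113465864873 = 1558149970600870623106929291277092952644
Sum of its 40 digits: 177.

177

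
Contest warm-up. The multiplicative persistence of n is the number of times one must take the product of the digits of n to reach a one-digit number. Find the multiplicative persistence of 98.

98 → 72 → 14 → 4 (3 steps)

3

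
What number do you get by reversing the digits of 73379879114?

41197897337

Reversing 73379879114 gives 41197897337.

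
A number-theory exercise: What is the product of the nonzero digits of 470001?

4×7×1 = 28

28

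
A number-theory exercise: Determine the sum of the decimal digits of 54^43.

288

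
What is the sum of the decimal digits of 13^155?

817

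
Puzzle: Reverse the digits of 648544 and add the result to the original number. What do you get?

1094390

Reverse of 648544 is 445846.
648544 + 445846 = 1094390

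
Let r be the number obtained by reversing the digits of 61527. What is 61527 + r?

134043

Reverse of 61527 is 72516.
61527 + 72516 = 134043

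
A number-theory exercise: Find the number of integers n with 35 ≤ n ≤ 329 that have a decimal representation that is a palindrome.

29

The integers in [35, 329] that have a decimal representation that is a palindrome: 44, 55, 66, 77, 88, 99, …, 313, 323.
29 qualify.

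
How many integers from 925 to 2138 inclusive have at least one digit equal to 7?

311

The integers in [925, 2138] that have at least one digit equal to 7: 927, 937, 947, 957, 967, 970, …, 2127, 2137.
311 qualify.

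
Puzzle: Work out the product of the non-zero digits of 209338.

2×9×3×3×8 = 1296

1296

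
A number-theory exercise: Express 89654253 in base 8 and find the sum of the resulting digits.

31

89654253 in base 8 is 526001755.
Digit sum: 5+2+6+0+0+1+7+5+5 = 31.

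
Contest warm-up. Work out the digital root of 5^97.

5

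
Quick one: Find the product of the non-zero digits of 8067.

8×6×7 = 336

336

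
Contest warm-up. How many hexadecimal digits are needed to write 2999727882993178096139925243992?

2999727882993178096139925243992 in base 16 is 25DCA4BF6C53CC5C6A4140C858, which has 26 digits.

26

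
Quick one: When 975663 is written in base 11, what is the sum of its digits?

975663 in base 11 is 607037.
Digit sum: 6+0+7+0+3+7 = 23.

23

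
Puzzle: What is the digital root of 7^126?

1

The digital root of n equals n mod 9 (or 9 when 9 | n), so we need 7^126 mod 9.
7^126 ≡ 1 (mod 9), so the digital root is 1.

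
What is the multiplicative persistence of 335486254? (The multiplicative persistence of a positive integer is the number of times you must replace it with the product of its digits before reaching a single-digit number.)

2

335486254 → 345600 → 0 (2 steps)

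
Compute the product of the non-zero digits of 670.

6×7 = 42

42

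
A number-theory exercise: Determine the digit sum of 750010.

13

7+5+0+0+1+0 = 13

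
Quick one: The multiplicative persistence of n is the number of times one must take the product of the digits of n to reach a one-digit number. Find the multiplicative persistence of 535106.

1

535106 → 0 (1 step)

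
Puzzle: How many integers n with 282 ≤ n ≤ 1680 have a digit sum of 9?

70

The integers in [282, 1680] that have a digit sum of 9: 306, 315, 324, 333, 342, 351, …, 1611, 1620.
70 qualify.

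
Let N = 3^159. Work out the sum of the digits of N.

333

3^159 = 7282483350946404208076885500996745047522350034970917293604274649554310785067
Sum of its 76 digits: 333.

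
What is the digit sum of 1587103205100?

1+5+8+7+1+0+3+2+0+5+1+0+0 = 33

33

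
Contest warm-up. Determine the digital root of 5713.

5+7+1+3 = 16
1+6 = 7

7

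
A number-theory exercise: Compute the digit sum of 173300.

1+7+3+3+0+0 = 14

14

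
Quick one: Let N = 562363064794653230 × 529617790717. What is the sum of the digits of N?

158

562363064794653230 × 529617790717 = 297837483957385364946728065910
Sum of its 30 digits: 158.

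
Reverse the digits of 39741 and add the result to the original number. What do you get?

54534

Reverse of 39741 is 14793.
39741 + 14793 = 54534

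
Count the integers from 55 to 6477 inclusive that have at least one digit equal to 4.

2494

The integers in [55, 6477] that have at least one digit equal to 4: 64, 74, 84, 94, 104, 114, …, 6476, 6477.
2494 qualify.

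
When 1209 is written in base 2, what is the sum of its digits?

1209 in base 2 is 10010111001.
Digit sum: 1+0+0+1+0+1+1+1+0+0+1 = 6.

6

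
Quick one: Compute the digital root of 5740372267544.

2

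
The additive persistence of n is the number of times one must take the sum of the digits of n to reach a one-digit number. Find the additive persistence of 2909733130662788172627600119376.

2909733130662788172627600119376 → 132 → 6 (2 steps)

2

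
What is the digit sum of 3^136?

3^136 = 77355401014542844188348446843727534965514746256921793516785161121
Sum of its 65 digits: 288.

288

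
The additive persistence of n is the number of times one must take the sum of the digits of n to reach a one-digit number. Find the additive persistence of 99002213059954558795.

99002213059954558795 → 97 → 16 → 7 (3 steps)

3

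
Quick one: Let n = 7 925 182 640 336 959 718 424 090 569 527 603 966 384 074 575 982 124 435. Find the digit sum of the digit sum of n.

16

First digit sum: 259.
2+5+9 = 16.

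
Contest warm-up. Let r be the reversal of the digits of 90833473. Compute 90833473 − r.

53399664

Reverse of 90833473 is 37433809.
90833473 − 37433809 = 53399664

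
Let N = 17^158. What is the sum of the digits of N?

847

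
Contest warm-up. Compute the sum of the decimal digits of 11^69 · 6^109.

11^69 · 6^109 = 4726956086673368496226090999522745641167544504579148445571500021108163336924227484568508247602425478738818118297556994536083769972819012684141942360334401536
Sum of its 157 digits: 711.

711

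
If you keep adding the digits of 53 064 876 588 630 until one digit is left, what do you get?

6

5+3+0+6+4+8+7+6+5+8+8+6+3+0 = 69
6+9 = 15
1+5 = 6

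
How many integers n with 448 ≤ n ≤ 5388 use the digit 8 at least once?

The integers in [448, 5388] that use the digit 8 at least once: 448, 458, 468, 478, 480, 481, …, 5387, 5388.
1349 qualify.

1349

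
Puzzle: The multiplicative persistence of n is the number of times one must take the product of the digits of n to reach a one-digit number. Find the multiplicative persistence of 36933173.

36933173 → 30618 → 0 (2 steps)

2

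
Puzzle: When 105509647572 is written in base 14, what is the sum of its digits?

105509647572 in base 14 is 516CAA9A60.
Digit sum: 5+1+6+12+10+10+9+10+6+0 = 69.

69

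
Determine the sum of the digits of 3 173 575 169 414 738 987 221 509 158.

3+1+7+3+5+7+5+1+6+9+4+1+4+7+3+8+9+8+7+2+2+1+5+0+9+1+5+8 = 131

131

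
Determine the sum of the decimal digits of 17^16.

17^16 = 48661191875666868481
Sum of its 20 digits: 109.

109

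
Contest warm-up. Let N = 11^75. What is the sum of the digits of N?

359

11^75 = 1271895371395064854067857972733284130756282088215517559832718476724993711303251
Sum of its 79 digits: 359.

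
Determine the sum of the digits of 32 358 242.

29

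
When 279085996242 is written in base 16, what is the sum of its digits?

72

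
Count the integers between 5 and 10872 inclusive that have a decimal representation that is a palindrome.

The integers in [5, 10872] that have a decimal representation that is a palindrome: 5, 6, 7, 8, 9, 11, …, 10701, 10801.
203 qualify.

203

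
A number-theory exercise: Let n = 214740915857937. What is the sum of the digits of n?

2+1+4+7+4+0+9+1+5+8+5+7+9+3+7 = 72

72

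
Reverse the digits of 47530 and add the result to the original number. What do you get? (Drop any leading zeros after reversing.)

Reverse of 47530 is 3574.
47530 + 3574 = 51104

51104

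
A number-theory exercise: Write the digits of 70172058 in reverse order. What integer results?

Reversing 70172058 gives 85027107.

85027107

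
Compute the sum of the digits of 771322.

7+7+1+3+2+2 = 22

22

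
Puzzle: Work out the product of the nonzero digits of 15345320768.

604800

1×5×3×4×5×3×2×7×6×8 = 604800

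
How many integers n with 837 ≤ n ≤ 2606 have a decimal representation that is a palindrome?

33

The integers in [837, 2606] that have a decimal representation that is a palindrome: 838, 848, 858, 868, 878, 888, …, 2442, 2552.
33 qualify.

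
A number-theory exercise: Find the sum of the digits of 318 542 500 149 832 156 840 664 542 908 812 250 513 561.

162

3+1+8+5+4+2+5+0+0+1+4+9+8+3+2+1+5+6+8+4+0+6+6+4+5+4+2+9+0+8+8+1+2+2+5+0+5+1+3+5+6+1 = 162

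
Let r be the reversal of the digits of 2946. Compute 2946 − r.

Reverse of 2946 is 6492.
2946 − 6492 = -3546

-3546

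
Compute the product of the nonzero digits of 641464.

2304

6×4×1×4×6×4 = 2304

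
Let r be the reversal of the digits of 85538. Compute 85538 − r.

Reverse of 85538 is 83558.
85538 − 83558 = 1980

1980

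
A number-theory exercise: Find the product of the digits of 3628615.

3×6×2×8×6×1×5 = 8640

8640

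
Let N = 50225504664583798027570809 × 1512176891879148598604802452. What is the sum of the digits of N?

279

50225504664583798027570809 × 1512176891879148598604802452 = 75949847536752007550391772899506579684623370886823668
Sum of its 53 digits: 279.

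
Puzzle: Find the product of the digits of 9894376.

9×8×9×4×3×7×6 = 326592

326592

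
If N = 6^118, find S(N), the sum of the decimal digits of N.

414

6^118 = 66351011093336388265483390047725918911928587773465486323390644426653600903401882873197756416
Sum of its 92 digits: 414.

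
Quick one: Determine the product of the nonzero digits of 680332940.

31104

6×8×3×3×2×9×4 = 31104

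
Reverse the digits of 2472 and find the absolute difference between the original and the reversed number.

270

Reverse of 2472 is 2742.
|2472 − 2742| = 270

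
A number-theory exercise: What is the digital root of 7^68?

4

The digital root of n equals n mod 9 (or 9 when 9 | n), so we need 7^68 mod 9.
7^68 ≡ 4 (mod 9), so the digital root is 4.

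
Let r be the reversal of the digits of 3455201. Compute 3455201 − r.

2429658

Reverse of 3455201 is 1025543.
3455201 − 1025543 = 2429658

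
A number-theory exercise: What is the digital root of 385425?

9

3+8+5+4+2+5 = 27
2+7 = 9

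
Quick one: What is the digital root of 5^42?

The digital root of n equals n mod 9 (or 9 when 9 | n), so we need 5^42 mod 9.
5^42 ≡ 1 (mod 9), so the digital root is 1.

1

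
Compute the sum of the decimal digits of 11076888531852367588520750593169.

1+1+0+7+6+8+8+8+5+3+1+8+5+2+3+6+7+5+8+8+5+2+0+7+5+0+5+9+3+1+6+9 = 152

152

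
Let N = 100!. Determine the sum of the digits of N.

100! = 93326215443944152681699238856266700490715968264381621468592963895217599993229915608941463976156518286253697920827223758251185210916864000000000000000000000000
Sum of its 158 digits: 648.

648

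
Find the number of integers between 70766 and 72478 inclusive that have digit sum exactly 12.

25

The integers in [70766, 72478] that have digit sum exactly 12: 71004, 71013, 71022, 71031, 71040, 71103, …, 72210, 72300.
25 qualify.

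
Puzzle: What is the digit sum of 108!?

666

108! = 1324641819451828974499891837121832599810209360673358065686551152497461815091591578895743130235002378688844343005686404521144382704205360039762937774080000000000000000000000000
Sum of its 175 digits: 666.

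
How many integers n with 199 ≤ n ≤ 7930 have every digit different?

4070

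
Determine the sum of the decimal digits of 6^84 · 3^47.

6^84 · 3^47 = 6157494095349762969917517322526577057865373897642992352575945108793422635243879637450752
Sum of its 88 digits: 441.

441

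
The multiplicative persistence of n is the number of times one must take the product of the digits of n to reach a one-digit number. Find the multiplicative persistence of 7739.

3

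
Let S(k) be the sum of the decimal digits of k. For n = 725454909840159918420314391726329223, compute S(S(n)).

9

First digit sum: 153.
1+5+3 = 9.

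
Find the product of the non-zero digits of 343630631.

11664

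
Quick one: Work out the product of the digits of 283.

48

2×8×3 = 48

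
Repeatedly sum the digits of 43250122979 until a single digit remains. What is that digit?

4+3+2+5+0+1+2+2+9+7+9 = 44
4+4 = 8
(Equivalently, 43250122979 mod 9 = 8.)

8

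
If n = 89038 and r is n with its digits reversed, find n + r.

172136

Reverse of 89038 is 83098.
89038 + 83098 = 172136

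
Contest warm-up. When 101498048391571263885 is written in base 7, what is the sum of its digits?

101498048391571263885 in base 7 is 346501255303362354056325.
Digit sum: 3+4+6+5+0+1+2+5+5+3+0+3+3+6+2+3+5+4+0+5+6+3+2+5 = 81.

81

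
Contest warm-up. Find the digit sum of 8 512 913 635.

43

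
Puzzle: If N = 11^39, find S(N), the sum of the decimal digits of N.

188

11^39 = 41144777789250865278081232758997200423491
Sum of its 41 digits: 188.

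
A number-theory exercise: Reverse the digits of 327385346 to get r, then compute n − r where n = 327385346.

Reverse of 327385346 is 643583723.
327385346 − 643583723 = -316198377

-316198377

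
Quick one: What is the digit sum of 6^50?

6^50 = 808281277464764060643139600456536293376
Sum of its 39 digits: 171.

171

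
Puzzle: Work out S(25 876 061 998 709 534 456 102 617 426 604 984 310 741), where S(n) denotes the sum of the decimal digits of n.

2+5+8+7+6+0+6+1+9+9+8+7+0+9+5+3+4+4+5+6+1+0+2+6+1+7+4+2+6+6+0+4+9+8+4+3+1+0+7+4+1 = 180

180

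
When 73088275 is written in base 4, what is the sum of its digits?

19

73088275 in base 4 is 10112303310103.
Digit sum: 1+0+1+1+2+3+0+3+3+1+0+1+0+3 = 19.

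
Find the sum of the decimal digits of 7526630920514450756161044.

7+5+2+6+6+3+0+9+2+0+5+1+4+4+5+0+7+5+6+1+6+1+0+4+4 = 93

93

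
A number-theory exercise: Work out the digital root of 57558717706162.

5+7+5+5+8+7+1+7+7+0+6+1+6+2 = 67
6+7 = 13
1+3 = 4

4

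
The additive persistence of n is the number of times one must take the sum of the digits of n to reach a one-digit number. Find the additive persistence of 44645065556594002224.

3

44645065556594002224 → 78 → 15 → 6 (3 steps)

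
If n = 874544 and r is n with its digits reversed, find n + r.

Reverse of 874544 is 445478.
874544 + 445478 = 1320022

1320022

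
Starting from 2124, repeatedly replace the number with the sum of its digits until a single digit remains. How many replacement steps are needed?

2124 → 9 (1 step)

1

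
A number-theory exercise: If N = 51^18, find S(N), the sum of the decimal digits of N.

126

51^18 = 5448327055268375077134227383401
Sum of its 31 digits: 126.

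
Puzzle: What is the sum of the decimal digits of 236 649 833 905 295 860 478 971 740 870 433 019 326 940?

2+3+6+6+4+9+8+3+3+9+0+5+2+9+5+8+6+0+4+7+8+9+7+1+7+4+0+8+7+0+4+3+3+0+1+9+3+2+6+9+4+0 = 194

194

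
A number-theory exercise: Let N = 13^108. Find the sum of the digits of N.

550

13^108 = 2022469817668887781227184145748321431421818724836017081968866028646926508059254386868297237953994643575312052930155004721
Sum of its 121 digits: 550.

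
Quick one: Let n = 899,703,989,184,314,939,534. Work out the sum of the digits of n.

8+9+9+7+0+3+9+8+9+1+8+4+3+1+4+9+3+9+5+3+4 = 116

116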